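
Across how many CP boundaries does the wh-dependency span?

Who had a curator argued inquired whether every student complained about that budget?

"who" is extracted from the subject of "inquired".
Boundaries crossed, outermost first: [Ø] — 1 in total.

1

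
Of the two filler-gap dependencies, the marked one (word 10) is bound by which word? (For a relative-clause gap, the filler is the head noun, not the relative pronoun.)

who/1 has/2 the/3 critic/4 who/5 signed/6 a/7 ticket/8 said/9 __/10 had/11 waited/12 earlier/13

The marked gap is the subject of "waited".
Its filler is the fronted wh-phrase "who", at word 1.
(The other dependency links word 4 to a gap after word 5.)

1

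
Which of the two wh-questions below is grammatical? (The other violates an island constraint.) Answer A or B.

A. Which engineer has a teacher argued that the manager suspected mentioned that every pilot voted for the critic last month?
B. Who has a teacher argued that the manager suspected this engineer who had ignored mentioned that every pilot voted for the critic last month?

A

In B, the wh-phrase is extracted from inside a complex-NP island (relative clause) (introduced by "who"), which blocks movement.
In A, the extraction path crosses only that-complement boundaries, which are transparent.
So A is grammatical.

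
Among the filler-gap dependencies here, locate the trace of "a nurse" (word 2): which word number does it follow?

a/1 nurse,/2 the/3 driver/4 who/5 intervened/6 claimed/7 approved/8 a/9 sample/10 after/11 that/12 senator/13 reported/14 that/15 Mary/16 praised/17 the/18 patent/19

7

The displaced element is "a nurse" (word 2).
It is linked across 1 clause boundary (Ø).
It functions as the subject of "approved", so the gap sits immediately after word 7 ("claimed").
Base order: The driver who intervened claimed that a nurse approved a sample after that senator reported that Mary praised the patent.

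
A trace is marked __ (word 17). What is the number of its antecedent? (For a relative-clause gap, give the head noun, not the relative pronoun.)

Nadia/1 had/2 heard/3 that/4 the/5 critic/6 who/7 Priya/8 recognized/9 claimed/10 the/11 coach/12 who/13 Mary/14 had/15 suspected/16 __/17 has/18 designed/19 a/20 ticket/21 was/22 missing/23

The gap at 17 is the subject of "designed", inside a relative clause.
The relative pronoun is "who" (word 13); it is bound by the head noun immediately before it.
Its filler is the head noun "coach", at word 12.

12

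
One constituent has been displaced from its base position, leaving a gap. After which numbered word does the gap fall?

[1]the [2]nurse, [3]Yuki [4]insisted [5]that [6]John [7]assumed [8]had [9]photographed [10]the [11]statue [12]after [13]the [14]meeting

7

The displaced element is "the nurse" (word 2).
It is linked across 2 clause boundaries (that → Ø).
It functions as the subject of "photographed", so the gap sits immediately after word 7 ("assumed").
Base order: Yuki insisted that John assumed that the nurse had photographed the statue after the meeting.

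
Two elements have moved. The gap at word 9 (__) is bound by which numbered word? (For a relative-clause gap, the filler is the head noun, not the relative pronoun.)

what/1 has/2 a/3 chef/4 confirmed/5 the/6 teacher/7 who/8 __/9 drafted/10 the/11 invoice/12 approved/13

The marked gap is inside the relative clause, the subject of "drafted".
Its filler is the head noun "teacher" (via "who"), at word 7.
(The other dependency links word 1 to a gap after word 13.)

7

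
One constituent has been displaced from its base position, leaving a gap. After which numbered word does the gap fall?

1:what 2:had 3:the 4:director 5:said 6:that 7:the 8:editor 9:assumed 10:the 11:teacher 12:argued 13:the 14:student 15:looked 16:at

The displaced element is "what" (word 1).
It is linked across 3 clause boundaries (that → Ø → Ø).
It functions as the object of the preposition "at" of "looked", so the gap sits immediately after word 16 ("at").
Base order: The director had said that the editor assumed the teacher argued the student looked at what.

16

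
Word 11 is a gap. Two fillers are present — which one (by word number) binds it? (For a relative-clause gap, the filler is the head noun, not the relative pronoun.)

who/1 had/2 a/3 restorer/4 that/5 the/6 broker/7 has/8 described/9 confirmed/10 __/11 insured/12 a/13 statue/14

The marked gap is the subject of "insured".
Its filler is the fronted wh-phrase "who", at word 1.
(The other dependency links word 4 to a gap after word 9.)

1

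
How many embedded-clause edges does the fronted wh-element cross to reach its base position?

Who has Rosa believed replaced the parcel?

"who" is extracted from the subject of "replaced".
Boundaries crossed, outermost first: [Ø] — 1 in total.

1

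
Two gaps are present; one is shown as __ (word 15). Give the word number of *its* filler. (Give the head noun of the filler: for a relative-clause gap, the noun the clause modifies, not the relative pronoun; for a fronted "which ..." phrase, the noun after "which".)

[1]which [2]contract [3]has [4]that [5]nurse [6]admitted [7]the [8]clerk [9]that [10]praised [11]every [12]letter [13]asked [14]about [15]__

2

The marked gap is the object of the preposition "about" of "asked".
Its filler is the fronted wh-phrase "which contract", at word 2.
(The other dependency links word 8 to a gap after word 9.)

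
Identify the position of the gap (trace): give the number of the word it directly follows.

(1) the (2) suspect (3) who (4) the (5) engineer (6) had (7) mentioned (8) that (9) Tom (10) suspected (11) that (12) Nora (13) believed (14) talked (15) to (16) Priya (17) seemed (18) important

13

The displaced element is "the suspect" (word 2).
It is linked across 3 clause boundaries (that → that → Ø).
It functions as the subject of "talked", so the gap sits immediately after word 13 ("believed").
Base order: The engineer had mentioned that Tom suspected that Nora believed that the suspect talked to Priya.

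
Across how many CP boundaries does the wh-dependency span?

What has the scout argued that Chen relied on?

1

"what" is extracted from the PP object of "relied".
Boundaries crossed, outermost first: [that] — 1 in total.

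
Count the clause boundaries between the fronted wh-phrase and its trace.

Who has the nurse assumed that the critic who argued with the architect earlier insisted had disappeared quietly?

2

"who" is extracted from the subject of "disappeared".
Boundaries crossed, outermost first: [that], [Ø] — 2 in total.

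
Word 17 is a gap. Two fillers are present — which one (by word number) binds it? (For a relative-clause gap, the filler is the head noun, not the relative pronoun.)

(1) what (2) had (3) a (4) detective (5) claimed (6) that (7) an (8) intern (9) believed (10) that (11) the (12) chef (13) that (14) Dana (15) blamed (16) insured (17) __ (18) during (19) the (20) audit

The marked gap is the direct object of "insured".
Its filler is the fronted wh-phrase "what", at word 1.
(The other dependency links word 12 to a gap after word 15.)

1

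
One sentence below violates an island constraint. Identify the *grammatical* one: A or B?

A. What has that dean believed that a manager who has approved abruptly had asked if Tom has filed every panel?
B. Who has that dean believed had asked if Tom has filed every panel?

B

In A, the wh-phrase is extracted from inside a complex-NP island (relative clause) (introduced by "who"), which blocks movement.
In B, the extraction path crosses only that-complement boundaries, which are transparent.
So B is grammatical.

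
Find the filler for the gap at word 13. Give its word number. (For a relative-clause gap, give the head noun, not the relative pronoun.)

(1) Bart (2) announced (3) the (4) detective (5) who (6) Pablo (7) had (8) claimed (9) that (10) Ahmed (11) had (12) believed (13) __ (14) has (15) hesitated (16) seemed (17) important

The gap at 13 is the subject of "hesitated", inside a relative clause.
The relative pronoun is "who" (word 5); it is bound by the head noun immediately before it.
Its filler is the head noun "detective", at word 4.

4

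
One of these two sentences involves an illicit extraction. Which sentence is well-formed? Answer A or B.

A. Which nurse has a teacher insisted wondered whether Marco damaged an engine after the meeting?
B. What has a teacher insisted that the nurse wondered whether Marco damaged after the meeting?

A

In B, the wh-phrase is extracted from inside a wh-island (introduced by "whether"), which blocks movement.
In A, the extraction path crosses only that-complement boundaries, which are transparent.
So A is grammatical.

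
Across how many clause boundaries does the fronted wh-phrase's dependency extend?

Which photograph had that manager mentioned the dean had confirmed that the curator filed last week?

"which photograph" is extracted from the object of "filed".
Boundaries crossed, outermost first: [Ø], [that] — 2 in total.

2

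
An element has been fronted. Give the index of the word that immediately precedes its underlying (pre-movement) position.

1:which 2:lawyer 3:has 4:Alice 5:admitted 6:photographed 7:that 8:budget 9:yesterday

The displaced element is "which lawyer" (word 2).
It is linked across 1 clause boundary (Ø).
It functions as the subject of "photographed", so the gap sits immediately after word 5 ("admitted").
Base order: Alice has admitted that which lawyer photographed that budget yesterday.

5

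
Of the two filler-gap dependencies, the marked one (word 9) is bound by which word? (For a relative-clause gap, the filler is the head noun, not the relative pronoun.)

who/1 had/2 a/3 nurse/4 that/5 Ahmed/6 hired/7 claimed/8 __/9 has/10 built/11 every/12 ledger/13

The marked gap is the subject of "built".
Its filler is the fronted wh-phrase "who", at word 1.
(The other dependency links word 4 to a gap after word 7.)

1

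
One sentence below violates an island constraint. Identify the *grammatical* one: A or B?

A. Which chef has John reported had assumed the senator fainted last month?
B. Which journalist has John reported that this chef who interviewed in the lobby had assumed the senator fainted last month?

A

In B, the wh-phrase is extracted from inside a complex-NP island (relative clause) (introduced by "who"), which blocks movement.
In A, the extraction path crosses only that-complement boundaries, which are transparent.
So A is grammatical.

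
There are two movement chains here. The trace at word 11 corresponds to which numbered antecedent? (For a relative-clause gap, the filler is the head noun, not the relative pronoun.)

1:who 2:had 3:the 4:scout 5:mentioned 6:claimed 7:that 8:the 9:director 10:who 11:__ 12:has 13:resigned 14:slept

9

The marked gap is inside the relative clause, the subject of "resigned".
Its filler is the head noun "director" (via "who"), at word 9.
(The other dependency links word 1 to a gap after word 5.)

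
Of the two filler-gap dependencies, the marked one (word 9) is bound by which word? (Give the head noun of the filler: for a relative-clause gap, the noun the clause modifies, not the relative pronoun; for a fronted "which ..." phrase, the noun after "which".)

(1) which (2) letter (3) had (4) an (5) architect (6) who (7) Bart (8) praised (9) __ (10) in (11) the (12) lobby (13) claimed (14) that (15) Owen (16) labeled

5

The marked gap is inside the relative clause, the direct object of "praised".
Its filler is the head noun "architect" (via "who"), at word 5.
(The other dependency links word 2 to a gap after word 16.)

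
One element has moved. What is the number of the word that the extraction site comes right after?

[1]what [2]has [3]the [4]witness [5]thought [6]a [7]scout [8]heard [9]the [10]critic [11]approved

11

The displaced element is "what" (word 1).
It is linked across 2 clause boundaries (Ø → Ø).
It functions as the direct object of "approved", so the gap sits immediately after word 11 ("approved").
Base order: The witness has thought a scout heard the critic approved what.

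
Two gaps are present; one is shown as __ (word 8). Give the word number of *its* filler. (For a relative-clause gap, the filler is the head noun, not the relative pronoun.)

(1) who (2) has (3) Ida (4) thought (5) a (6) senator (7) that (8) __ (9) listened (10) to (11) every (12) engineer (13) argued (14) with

6

The marked gap is inside the relative clause, the subject of "listened".
Its filler is the head noun "senator" (via "that"), at word 6.
(The other dependency links word 1 to a gap after word 14.)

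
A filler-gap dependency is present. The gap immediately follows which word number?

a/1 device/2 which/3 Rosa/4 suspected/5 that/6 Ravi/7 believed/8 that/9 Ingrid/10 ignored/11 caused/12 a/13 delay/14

The displaced element is "a device" (word 2).
It is linked across 2 clause boundaries (that → that).
It functions as the direct object of "ignored", so the gap sits immediately after word 11 ("ignored").
Base order: Rosa suspected that Ravi believed that Ingrid ignored a device.

11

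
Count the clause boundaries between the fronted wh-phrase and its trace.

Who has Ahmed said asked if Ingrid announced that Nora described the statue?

"who" is extracted from the subject of "asked".
Boundaries crossed, outermost first: [Ø] — 1 in total.

1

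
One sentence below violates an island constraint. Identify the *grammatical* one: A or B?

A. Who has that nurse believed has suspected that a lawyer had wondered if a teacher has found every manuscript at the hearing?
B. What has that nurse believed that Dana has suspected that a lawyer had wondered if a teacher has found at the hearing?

In B, the wh-phrase is extracted from inside a wh-island (introduced by "if"), which blocks movement.
In A, the extraction path crosses only that-complement boundaries, which are transparent.
So A is grammatical.

A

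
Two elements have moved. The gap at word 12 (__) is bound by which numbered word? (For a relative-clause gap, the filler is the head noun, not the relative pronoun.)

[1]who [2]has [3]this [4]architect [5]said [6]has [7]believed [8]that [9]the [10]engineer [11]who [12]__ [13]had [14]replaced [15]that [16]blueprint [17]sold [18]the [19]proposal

10

The marked gap is inside the relative clause, the subject of "replaced".
Its filler is the head noun "engineer" (via "who"), at word 10.
(The other dependency links word 1 to a gap after word 5.)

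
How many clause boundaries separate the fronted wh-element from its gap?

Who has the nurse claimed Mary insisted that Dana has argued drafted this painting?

3

"who" is extracted from the subject of "drafted".
Boundaries crossed, outermost first: [Ø], [that], [Ø] — 3 in total.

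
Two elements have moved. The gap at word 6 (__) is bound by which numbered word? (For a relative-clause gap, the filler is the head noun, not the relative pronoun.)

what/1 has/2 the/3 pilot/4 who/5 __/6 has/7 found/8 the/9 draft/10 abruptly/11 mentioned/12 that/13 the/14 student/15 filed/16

The marked gap is inside the relative clause, the subject of "found".
Its filler is the head noun "pilot" (via "who"), at word 4.
(The other dependency links word 1 to a gap after word 16.)

4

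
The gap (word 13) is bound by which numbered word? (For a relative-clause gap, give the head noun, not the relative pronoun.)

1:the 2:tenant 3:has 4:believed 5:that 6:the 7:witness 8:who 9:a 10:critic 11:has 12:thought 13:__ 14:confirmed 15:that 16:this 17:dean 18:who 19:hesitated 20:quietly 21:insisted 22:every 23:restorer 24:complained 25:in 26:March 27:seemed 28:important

7

The gap at 13 is the subject of "confirmed", inside a relative clause.
The relative pronoun is "who" (word 8); it is bound by the head noun immediately before it.
Its filler is the head noun "witness", at word 7.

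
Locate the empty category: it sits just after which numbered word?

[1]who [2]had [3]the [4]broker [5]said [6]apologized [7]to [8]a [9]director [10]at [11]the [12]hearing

5

The displaced element is "who" (word 1).
It is linked across 1 clause boundary (Ø).
It functions as the subject of "apologized", so the gap sits immediately after word 5 ("said").
Base order: The broker had said that who apologized to a director at the hearing.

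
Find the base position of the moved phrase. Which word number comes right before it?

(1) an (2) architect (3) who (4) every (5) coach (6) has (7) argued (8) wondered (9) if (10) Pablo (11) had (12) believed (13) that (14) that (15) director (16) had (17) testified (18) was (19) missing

7

The displaced element is "an architect" (word 2).
It is linked across 1 clause boundary (Ø).
It functions as the subject of "wondered", so the gap sits immediately after word 7 ("argued").
Base order: Every coach has argued that an architect wondered if Pablo had believed that that director had testified.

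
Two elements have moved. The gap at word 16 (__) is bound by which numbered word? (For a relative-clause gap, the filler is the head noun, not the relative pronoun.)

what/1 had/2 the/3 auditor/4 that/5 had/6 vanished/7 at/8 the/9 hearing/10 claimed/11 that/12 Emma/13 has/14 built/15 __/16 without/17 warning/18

1

The marked gap is the direct object of "built".
Its filler is the fronted wh-phrase "what", at word 1.
(The other dependency links word 4 to a gap after word 5.)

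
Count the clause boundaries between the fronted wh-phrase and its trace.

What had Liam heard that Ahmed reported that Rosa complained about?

"what" is extracted from the PP object of "complained".
Boundaries crossed, outermost first: [that], [that] — 2 in total.

2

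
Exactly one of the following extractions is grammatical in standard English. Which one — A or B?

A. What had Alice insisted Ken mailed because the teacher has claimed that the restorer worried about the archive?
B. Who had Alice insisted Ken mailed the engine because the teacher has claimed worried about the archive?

A

In B, the wh-phrase is extracted from inside an adjunct island (introduced by "because"), which blocks movement.
In A, the extraction path crosses only that-complement boundaries, which are transparent.
So A is grammatical.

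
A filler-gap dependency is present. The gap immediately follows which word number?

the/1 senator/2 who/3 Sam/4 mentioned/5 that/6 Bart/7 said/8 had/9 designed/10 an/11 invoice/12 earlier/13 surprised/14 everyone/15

The displaced element is "the senator" (word 2).
It is linked across 2 clause boundaries (that → Ø).
It functions as the subject of "designed", so the gap sits immediately after word 8 ("said").
Base order: Sam mentioned that Bart said the senator had designed an invoice earlier.

8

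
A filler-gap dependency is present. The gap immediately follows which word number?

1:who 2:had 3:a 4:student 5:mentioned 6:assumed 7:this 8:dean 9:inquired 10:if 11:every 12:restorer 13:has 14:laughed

The displaced element is "who" (word 1).
It is linked across 1 clause boundary (Ø).
It functions as the subject of "assumed", so the gap sits immediately after word 5 ("mentioned").
Base order: A student had mentioned that who assumed this dean inquired if every restorer has laughed.

5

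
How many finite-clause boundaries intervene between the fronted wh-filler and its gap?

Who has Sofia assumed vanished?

"who" is extracted from the subject of "vanished".
Boundaries crossed, outermost first: [Ø] — 1 in total.

1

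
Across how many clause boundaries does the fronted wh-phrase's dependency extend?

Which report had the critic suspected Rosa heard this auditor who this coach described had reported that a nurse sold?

"which report" is extracted from the object of "sold".
Boundaries crossed, outermost first: [Ø], [Ø], [that] — 3 in total.

3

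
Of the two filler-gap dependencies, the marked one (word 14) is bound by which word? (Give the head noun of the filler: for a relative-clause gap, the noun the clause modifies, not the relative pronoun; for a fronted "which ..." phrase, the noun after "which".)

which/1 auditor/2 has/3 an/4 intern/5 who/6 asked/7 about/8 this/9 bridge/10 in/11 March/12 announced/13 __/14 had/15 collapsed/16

2

The marked gap is the subject of "collapsed".
Its filler is the fronted wh-phrase "which auditor", at word 2.
(The other dependency links word 5 to a gap after word 6.)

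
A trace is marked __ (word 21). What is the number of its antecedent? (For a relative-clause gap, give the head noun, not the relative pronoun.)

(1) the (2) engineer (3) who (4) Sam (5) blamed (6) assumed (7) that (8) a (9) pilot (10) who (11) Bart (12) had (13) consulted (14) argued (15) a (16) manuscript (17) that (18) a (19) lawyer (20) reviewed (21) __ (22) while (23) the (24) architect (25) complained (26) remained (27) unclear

The gap at 21 is the object of "reviewed", inside a relative clause.
The relative pronoun is "that" (word 17); it is bound by the head noun immediately before it.
Its filler is the head noun "manuscript", at word 16.

16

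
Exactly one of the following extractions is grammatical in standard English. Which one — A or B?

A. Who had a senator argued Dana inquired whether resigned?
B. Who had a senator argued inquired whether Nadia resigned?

In A, the wh-phrase is extracted from inside a wh-island (introduced by "whether"), which blocks movement.
In B, the extraction path crosses only that-complement boundaries, which are transparent.
So B is grammatical.

B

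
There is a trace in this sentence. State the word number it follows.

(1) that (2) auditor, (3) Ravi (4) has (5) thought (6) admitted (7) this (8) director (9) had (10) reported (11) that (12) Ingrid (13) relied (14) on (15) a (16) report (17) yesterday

The displaced element is "that auditor" (word 2).
It is linked across 1 clause boundary (Ø).
It functions as the subject of "admitted", so the gap sits immediately after word 5 ("thought").
Base order: Ravi has thought that that auditor admitted this director had reported that Ingrid relied on a report yesterday.

5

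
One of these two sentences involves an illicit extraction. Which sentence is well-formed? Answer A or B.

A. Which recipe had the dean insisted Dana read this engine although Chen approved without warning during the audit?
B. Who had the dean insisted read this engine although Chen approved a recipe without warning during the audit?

In A, the wh-phrase is extracted from inside an adjunct island (introduced by "although"), which blocks movement.
In B, the extraction path crosses only that-complement boundaries, which are transparent.
So B is grammatical.

B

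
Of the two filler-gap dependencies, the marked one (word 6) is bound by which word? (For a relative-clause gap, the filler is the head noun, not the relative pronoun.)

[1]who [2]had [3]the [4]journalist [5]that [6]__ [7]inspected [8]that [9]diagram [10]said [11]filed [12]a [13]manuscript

The marked gap is inside the relative clause, the subject of "inspected".
Its filler is the head noun "journalist" (via "that"), at word 4.
(The other dependency links word 1 to a gap after word 10.)

4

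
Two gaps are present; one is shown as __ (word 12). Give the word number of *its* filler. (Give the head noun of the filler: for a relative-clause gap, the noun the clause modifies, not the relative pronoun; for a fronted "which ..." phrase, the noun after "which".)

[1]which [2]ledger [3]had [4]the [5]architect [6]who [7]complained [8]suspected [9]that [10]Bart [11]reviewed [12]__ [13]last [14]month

The marked gap is the direct object of "reviewed".
Its filler is the fronted wh-phrase "which ledger", at word 2.
(The other dependency links word 5 to a gap after word 6.)

2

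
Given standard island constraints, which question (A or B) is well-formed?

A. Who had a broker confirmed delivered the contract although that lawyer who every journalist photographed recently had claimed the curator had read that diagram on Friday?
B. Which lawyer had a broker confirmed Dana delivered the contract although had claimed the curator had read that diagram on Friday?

In B, the wh-phrase is extracted from inside an adjunct island (introduced by "although"), which blocks movement.
In A, the extraction path crosses only that-complement boundaries, which are transparent.
So A is grammatical.

A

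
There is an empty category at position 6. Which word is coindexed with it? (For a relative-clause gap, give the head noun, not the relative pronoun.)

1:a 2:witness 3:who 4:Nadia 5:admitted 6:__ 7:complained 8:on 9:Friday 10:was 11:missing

The gap at 6 is the subject of "complained", inside a relative clause.
The relative pronoun is "who" (word 3); it is bound by the head noun immediately before it.
Its filler is the head noun "witness", at word 2.

2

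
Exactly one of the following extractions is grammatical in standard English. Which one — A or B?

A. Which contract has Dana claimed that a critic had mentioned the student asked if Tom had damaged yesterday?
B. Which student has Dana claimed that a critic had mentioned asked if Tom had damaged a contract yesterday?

B

In A, the wh-phrase is extracted from inside a wh-island (introduced by "if"), which blocks movement.
In B, the extraction path crosses only that-complement boundaries, which are transparent.
So B is grammatical.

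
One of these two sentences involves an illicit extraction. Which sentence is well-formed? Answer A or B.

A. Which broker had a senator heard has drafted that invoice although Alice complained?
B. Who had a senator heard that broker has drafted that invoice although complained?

In B, the wh-phrase is extracted from inside an adjunct island (introduced by "although"), which blocks movement.
In A, the extraction path crosses only that-complement boundaries, which are transparent.
So A is grammatical.

A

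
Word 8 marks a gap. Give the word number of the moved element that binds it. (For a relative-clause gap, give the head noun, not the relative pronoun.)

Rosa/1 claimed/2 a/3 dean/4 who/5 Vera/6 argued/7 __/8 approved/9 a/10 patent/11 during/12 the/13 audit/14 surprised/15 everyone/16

The gap at 8 is the subject of "approved", inside a relative clause.
The relative pronoun is "who" (word 5); it is bound by the head noun immediately before it.
Its filler is the head noun "dean", at word 4.

4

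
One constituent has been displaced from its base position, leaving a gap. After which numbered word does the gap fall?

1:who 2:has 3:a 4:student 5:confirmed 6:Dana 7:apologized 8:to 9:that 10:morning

The displaced element is "who" (word 1).
It is linked across 1 clause boundary (Ø).
It functions as the object of the preposition "to" of "apologized", so the gap sits immediately after word 8 ("to").
Base order: A student has confirmed Dana apologized to who that morning.

8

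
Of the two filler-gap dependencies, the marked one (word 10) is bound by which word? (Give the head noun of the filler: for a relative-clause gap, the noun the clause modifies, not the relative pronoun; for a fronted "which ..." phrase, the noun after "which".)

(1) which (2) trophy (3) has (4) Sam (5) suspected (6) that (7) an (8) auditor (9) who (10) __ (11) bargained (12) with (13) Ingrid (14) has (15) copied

8

The marked gap is inside the relative clause, the subject of "bargained".
Its filler is the head noun "auditor" (via "who"), at word 8.
(The other dependency links word 2 to a gap after word 15.)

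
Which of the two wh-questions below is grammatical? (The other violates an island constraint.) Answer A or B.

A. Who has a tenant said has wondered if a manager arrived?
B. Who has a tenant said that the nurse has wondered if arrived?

In B, the wh-phrase is extracted from inside a wh-island (introduced by "if"), which blocks movement.
In A, the extraction path crosses only that-complement boundaries, which are transparent.
So A is grammatical.

A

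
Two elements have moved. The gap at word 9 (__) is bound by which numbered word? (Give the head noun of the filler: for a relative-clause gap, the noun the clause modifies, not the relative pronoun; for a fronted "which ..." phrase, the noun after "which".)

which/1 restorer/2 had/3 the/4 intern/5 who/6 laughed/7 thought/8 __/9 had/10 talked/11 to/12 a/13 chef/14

2

The marked gap is the subject of "talked".
Its filler is the fronted wh-phrase "which restorer", at word 2.
(The other dependency links word 5 to a gap after word 6.)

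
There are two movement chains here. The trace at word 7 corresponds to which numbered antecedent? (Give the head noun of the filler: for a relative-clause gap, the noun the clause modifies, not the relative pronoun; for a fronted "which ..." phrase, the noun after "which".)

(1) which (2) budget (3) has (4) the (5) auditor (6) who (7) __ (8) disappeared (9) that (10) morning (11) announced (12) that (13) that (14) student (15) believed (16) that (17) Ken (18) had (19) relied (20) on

5

The marked gap is inside the relative clause, the subject of "disappeared".
Its filler is the head noun "auditor" (via "who"), at word 5.
(The other dependency links word 2 to a gap after word 20.)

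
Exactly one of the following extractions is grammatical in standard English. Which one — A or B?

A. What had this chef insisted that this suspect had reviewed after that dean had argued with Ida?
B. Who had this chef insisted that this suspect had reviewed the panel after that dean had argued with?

A

In B, the wh-phrase is extracted from inside an adjunct island (introduced by "after"), which blocks movement.
In A, the extraction path crosses only that-complement boundaries, which are transparent.
So A is grammatical.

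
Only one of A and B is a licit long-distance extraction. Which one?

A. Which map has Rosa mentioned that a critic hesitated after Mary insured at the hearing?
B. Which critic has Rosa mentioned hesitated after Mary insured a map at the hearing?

In A, the wh-phrase is extracted from inside an adjunct island (introduced by "after"), which blocks movement.
In B, the extraction path crosses only that-complement boundaries, which are transparent.
So B is grammatical.

B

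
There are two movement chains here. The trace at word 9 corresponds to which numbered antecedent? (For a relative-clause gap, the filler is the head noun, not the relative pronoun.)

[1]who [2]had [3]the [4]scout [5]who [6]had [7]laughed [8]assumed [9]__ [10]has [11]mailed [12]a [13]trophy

1

The marked gap is the subject of "mailed".
Its filler is the fronted wh-phrase "who", at word 1.
(The other dependency links word 4 to a gap after word 5.)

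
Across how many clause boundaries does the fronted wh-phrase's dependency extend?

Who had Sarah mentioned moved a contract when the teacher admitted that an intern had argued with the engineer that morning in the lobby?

1

"who" is extracted from the subject of "moved".
Boundaries crossed, outermost first: [Ø] — 1 in total.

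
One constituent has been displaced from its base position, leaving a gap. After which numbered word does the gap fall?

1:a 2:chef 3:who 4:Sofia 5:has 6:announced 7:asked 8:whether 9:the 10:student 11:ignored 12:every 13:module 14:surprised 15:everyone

6

The displaced element is "a chef" (word 2).
It is linked across 1 clause boundary (Ø).
It functions as the subject of "asked", so the gap sits immediately after word 6 ("announced").
Base order: Sofia has announced that a chef asked whether the student ignored every module.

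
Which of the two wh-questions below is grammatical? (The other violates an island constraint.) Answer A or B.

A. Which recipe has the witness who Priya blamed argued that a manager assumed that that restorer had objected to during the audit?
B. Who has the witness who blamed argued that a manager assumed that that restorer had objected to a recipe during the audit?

In B, the wh-phrase is extracted from inside a complex-NP island (relative clause) (introduced by "who"), which blocks movement.
In A, the extraction path crosses only that-complement boundaries, which are transparent.
So A is grammatical.

A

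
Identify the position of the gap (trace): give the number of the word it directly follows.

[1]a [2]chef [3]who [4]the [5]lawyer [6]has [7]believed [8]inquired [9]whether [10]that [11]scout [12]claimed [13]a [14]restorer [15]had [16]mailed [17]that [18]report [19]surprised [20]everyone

7

The displaced element is "a chef" (word 2).
It is linked across 1 clause boundary (Ø).
It functions as the subject of "inquired", so the gap sits immediately after word 7 ("believed").
Base order: The lawyer has believed a chef inquired whether that scout claimed a restorer had mailed that report.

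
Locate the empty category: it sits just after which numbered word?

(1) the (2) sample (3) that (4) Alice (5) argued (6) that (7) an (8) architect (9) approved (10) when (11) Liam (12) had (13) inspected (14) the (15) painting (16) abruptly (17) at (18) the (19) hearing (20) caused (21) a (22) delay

The displaced element is "the sample" (word 2).
It is linked across 1 clause boundary (that).
It functions as the direct object of "approved", so the gap sits immediately after word 9 ("approved").
Base order: Alice argued that an architect approved the sample when Liam had inspected the painting abruptly at the hearing.

9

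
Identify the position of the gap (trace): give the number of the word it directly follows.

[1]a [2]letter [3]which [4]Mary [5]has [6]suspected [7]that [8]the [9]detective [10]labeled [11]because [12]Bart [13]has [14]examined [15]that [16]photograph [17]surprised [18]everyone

The displaced element is "a letter" (word 2).
It is linked across 1 clause boundary (that).
It functions as the direct object of "labeled", so the gap sits immediately after word 10 ("labeled").
Base order: Mary has suspected that the detective labeled a letter because Bart has examined that photograph.

10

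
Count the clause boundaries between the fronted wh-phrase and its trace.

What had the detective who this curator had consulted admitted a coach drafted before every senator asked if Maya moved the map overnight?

"what" is extracted from the object of "drafted".
Boundaries crossed, outermost first: [Ø] — 1 in total.

1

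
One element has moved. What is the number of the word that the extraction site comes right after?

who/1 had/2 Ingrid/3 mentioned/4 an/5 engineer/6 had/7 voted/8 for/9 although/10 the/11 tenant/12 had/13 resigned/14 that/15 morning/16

9

The displaced element is "who" (word 1).
It is linked across 1 clause boundary (Ø).
It functions as the object of the preposition "for" of "voted", so the gap sits immediately after word 9 ("for").
Base order: Ingrid had mentioned an engineer had voted for who although the tenant had resigned that morning.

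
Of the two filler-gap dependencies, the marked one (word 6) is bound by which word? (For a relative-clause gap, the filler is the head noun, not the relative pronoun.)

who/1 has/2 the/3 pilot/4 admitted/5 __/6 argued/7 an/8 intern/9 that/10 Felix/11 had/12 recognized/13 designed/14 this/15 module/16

The marked gap is the subject of "argued".
Its filler is the fronted wh-phrase "who", at word 1.
(The other dependency links word 9 to a gap after word 13.)

1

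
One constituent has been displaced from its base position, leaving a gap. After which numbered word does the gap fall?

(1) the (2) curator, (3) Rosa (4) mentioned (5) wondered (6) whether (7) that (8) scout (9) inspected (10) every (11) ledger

The displaced element is "the curator" (word 2).
It is linked across 1 clause boundary (Ø).
It functions as the subject of "wondered", so the gap sits immediately after word 4 ("mentioned").
Base order: Rosa mentioned the curator wondered whether that scout inspected every ledger.

4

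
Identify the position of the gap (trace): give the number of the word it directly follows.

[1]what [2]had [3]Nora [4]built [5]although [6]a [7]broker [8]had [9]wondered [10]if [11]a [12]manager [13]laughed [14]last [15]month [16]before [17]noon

4

The displaced element is "what" (word 1).
It functions as the direct object of "built", so the gap sits immediately after word 4 ("built").
Base order: Nora had built what although a broker had wondered if a manager laughed last month before noon.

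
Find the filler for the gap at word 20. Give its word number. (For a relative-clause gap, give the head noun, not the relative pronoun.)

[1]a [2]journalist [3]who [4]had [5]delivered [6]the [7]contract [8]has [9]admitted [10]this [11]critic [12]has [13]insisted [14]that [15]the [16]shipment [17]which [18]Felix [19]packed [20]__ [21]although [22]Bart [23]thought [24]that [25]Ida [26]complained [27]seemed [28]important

The gap at 20 is the object of "packed", inside a relative clause.
The relative pronoun is "which" (word 17); it is bound by the head noun immediately before it.
Its filler is the head noun "shipment", at word 16.

16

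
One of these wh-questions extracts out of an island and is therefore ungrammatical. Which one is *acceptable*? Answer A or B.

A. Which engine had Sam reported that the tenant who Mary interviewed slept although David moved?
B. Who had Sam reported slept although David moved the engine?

B

In A, the wh-phrase is extracted from inside an adjunct island (introduced by "although"), which blocks movement.
In B, the extraction path crosses only that-complement boundaries, which are transparent.
So B is grammatical.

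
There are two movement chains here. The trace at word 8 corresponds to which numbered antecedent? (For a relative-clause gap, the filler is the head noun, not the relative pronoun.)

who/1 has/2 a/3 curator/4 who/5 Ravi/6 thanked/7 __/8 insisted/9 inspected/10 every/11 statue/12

4

The marked gap is inside the relative clause, the direct object of "thanked".
Its filler is the head noun "curator" (via "who"), at word 4.
(The other dependency links word 1 to a gap after word 9.)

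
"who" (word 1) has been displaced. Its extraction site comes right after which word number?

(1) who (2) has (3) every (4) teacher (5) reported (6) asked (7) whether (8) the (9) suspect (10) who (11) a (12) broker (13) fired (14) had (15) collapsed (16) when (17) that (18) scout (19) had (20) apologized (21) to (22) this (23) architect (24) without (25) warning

5

The displaced element is "who" (word 1).
It is linked across 1 clause boundary (Ø).
It functions as the subject of "asked", so the gap sits immediately after word 5 ("reported").
Base order: Every teacher has reported who asked whether the suspect who a broker fired had collapsed when that scout had apologized to this architect without warning.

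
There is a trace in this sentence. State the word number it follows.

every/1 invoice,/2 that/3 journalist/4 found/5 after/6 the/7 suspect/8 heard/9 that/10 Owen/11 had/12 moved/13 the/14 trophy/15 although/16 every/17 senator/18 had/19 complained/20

5

The displaced element is "every invoice" (word 2).
It functions as the direct object of "found", so the gap sits immediately after word 5 ("found").
Base order: That journalist found every invoice after the suspect heard that Owen had moved the trophy although every senator had complained.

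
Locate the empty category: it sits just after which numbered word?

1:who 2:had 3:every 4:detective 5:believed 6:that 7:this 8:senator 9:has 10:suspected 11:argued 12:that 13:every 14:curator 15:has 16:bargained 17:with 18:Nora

10

The displaced element is "who" (word 1).
It is linked across 2 clause boundaries (that → Ø).
It functions as the subject of "argued", so the gap sits immediately after word 10 ("suspected").
Base order: Every detective had believed that this senator has suspected that who argued that every curator has bargained with Nora.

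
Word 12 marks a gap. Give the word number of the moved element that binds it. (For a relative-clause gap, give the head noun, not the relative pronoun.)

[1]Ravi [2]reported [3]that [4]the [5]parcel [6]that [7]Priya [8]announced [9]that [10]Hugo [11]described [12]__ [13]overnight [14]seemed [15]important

The gap at 12 is the object of "described", inside a relative clause.
The relative pronoun is "that" (word 6); it is bound by the head noun immediately before it.
Its filler is the head noun "parcel", at word 5.

5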